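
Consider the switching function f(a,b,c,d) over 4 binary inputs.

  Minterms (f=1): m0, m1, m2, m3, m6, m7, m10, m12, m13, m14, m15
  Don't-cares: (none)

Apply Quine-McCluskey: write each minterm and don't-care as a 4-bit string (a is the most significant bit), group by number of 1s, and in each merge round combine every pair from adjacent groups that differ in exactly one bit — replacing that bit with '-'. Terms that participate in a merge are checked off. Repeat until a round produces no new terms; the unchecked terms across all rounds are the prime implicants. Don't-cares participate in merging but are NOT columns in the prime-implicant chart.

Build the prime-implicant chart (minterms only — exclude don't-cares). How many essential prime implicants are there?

3

size-2^0 implicants → 0000(✓)  0001(✓)  0010(✓)  0011(✓)  0110(✓)  0111(✓)  1010(✓)  1100(✓)  1101(✓)  1110(✓)  1111(✓)
size-2^1 implicants → -010(✓)  -110(✓)  -111(✓)  0-10(✓)  0-11(✓)  00-0(✓)  00-1(✓)  000-(✓)  001-(✓)  011-(✓)  1-10(✓)  11-0(✓)  11-1(✓)  110-(✓)  111-(✓)
size-2^2 implicants → --10  -11-  0-1-  00--  11--
Unchecked terms (primes): --10, -11-, 0-1-, 00--, 11--
Minterm coverage:
  m0 ⊆ 00-- [E]
  m1 ⊆ 00-- [E]
  m2 ⊆ --10,0-1-,00--
  m3 ⊆ 0-1-,00--
  m6 ⊆ --10,-11-,0-1-
  m7 ⊆ -11-,0-1-
  m10 ⊆ --10 [E]
  m12 ⊆ 11-- [E]
  m13 ⊆ 11-- [E]
  m14 ⊆ --10,-11-,11--
  m15 ⊆ -11-,11--
E = {--10, 00--, 11--}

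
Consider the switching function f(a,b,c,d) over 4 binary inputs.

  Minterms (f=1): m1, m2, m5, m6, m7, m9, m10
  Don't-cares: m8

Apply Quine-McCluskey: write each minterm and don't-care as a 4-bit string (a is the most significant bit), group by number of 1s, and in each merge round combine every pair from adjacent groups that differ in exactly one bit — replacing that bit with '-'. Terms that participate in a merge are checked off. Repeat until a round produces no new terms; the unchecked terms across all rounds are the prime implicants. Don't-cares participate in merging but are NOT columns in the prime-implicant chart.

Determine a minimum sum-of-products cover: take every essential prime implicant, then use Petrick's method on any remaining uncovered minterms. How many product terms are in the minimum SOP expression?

4

Round 0: 0001✓ 0010✓ 0101✓ 0110✓ 0111✓ 1000✓ 1001✓ 1010✓
Round 1: -001 -010 0-01 0-10 01-1 011- 10-0 100-
PIs = {-001, -010, 0-01, 0-10, 01-1, 011-, 10-0, 100-}
Coverage chart:
  m1: -001,0-01
  m2: -010,0-10
  m5: 0-01,01-1
  m6: 0-10,011-
  m7: 01-1,011-
  m9: -001,100-
  m10: -010,10-0
(no essential prime implicants)
Petrick residual → -001, -010, 0-01, 011-
Min cover (4 terms): b'c'd + b'cd' + a'c'd + a'bc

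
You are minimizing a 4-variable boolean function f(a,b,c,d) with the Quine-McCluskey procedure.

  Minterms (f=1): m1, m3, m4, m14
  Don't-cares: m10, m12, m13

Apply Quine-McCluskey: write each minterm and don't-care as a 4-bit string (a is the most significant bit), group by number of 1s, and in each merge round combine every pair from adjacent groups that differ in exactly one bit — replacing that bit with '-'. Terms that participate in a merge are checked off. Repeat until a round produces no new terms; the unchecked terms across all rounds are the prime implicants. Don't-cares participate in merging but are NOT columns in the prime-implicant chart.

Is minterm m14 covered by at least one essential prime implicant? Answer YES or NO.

Round 0: 0001✓ 0011✓ 0100✓ 1010✓ 1100✓ 1101✓ 1110✓
Round 1: -100 00-1 1-10 11-0 110-
PIs = {-100, 00-1, 1-10, 11-0, 110-}
Coverage chart:
  m1: 00-1 ←essential
  m3: 00-1 ←essential
  m4: -100 ←essential
  m14: 1-10,11-0
Essential: -100, 00-1

NO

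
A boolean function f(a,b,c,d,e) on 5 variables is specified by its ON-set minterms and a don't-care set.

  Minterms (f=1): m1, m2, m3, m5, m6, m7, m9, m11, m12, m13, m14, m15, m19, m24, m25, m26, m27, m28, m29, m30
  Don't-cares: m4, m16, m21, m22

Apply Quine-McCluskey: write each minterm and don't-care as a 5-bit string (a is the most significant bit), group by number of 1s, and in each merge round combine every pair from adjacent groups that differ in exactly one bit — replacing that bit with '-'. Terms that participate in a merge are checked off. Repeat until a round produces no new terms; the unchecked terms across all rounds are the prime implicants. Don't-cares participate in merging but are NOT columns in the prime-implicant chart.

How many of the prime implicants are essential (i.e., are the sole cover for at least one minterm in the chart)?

3

[col 0] 00001*, 00010*, 00011*, 00100*, 00101*, 00110*, 00111*, 01001*, 01011*, 01100*, 01101*, 01110*, 01111*, 10000*, 10011*, 10101*, 10110*, 11000*, 11001*, 11010*, 11011*, 11100*, 11101*, 11110*
[col 1] -0011*, -0101*, -0110*, -1001*, -1011*, -1100*, -1101*, -1110*, 0-001*, 0-011*, 0-100*, 0-101*, 0-110*, 0-111*, 00-01*, 00-10*, 00-11*, 000-1*, 0001-*, 001-0*, 001-1*, 0010-*, 0011-*, 01-01*, 01-11*, 010-1*, 011-0*, 011-1*, 0110-*, 0111-*, 1-000, 1-011*, 1-101*, 1-110*, 11-00*, 11-01*, 11-10*, 110-0*, 110-1*, 1100-*, 1101-*, 111-0*, 1110-*
[col 2] --011, --101, --110, -1-01, -10-1, -11-0, -110-, 0--01*, 0--11*, 0-0-1*, 0-1-0*, 0-1-1*, 0-10-*, 0-11-*, 00--1*, 00-1-, 001--*, 01--1*, 011--*, 11--0, 11-0-, 110--
[col 3] 0---1, 0-1--
Prime implicants: --011, --101, --110, -1-01, -10-1, -11-0, -110-, 0---1, 0-1--, 00-1-, 1-000, 11--0, 11-0-, 110--
PI chart (minterm → PIs covering it):
  1 | 0---1  (sole → essential)
  2 | 00-1-  (sole → essential)
  3 | --011,0---1,00-1-
  5 | --101,0---1,0-1--
  6 | --110,0-1--,00-1-
  7 | 0---1,0-1--,00-1-
  9 | -1-01,-10-1,0---1
  11 | --011,-10-1,0---1
  12 | -11-0,-110-,0-1--
  13 | --101,-1-01,-110-,0---1,0-1--
  14 | --110,-11-0,0-1--
  15 | 0---1,0-1--
  19 | --011  (sole → essential)
  24 | 1-000,11--0,11-0-,110--
  25 | -1-01,-10-1,11-0-,110--
  26 | 11--0,110--
  27 | --011,-10-1,110--
  28 | -11-0,-110-,11--0,11-0-
  29 | --101,-1-01,-110-,11-0-
  30 | --110,-11-0,11--0
Essential prime implicants: --011, 0---1, 00-1-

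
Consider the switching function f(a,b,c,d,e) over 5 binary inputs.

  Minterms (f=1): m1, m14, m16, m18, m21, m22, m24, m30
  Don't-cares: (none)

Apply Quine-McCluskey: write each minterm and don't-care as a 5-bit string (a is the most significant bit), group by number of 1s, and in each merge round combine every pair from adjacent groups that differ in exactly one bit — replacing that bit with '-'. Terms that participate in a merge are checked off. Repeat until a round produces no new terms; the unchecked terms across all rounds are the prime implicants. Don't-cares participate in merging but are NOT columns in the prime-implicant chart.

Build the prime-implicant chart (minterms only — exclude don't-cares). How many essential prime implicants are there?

4

Round 0: 00001 01110✓ 10000✓ 10010✓ 10101 10110✓ 11000✓ 11110✓
Round 1: -1110 1-000 1-110 10-10 100-0
PIs = {-1110, 00001, 1-000, 1-110, 10-10, 100-0, 10101}
Coverage chart:
  m1: 00001 ←essential
  m14: -1110 ←essential
  m16: 1-000,100-0
  m18: 10-10,100-0
  m21: 10101 ←essential
  m22: 1-110,10-10
  m24: 1-000 ←essential
  m30: -1110,1-110
Essential: -1110, 00001, 1-000, 10101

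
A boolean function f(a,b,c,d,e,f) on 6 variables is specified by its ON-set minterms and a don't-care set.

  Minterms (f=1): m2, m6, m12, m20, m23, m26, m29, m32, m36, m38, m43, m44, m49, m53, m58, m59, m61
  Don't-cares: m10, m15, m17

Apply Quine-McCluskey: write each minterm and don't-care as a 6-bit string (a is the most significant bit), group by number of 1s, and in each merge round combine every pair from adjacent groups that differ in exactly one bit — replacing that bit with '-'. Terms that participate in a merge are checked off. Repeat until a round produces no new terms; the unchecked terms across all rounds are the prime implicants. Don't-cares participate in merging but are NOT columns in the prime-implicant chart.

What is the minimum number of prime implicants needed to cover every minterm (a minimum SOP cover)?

10

[col 0] 000010*, 000110*, 001010*, 001100*, 001111, 010001*, 010100, 010111, 011010*, 011101*, 100000*, 100100*, 100110*, 101011*, 101100*, 110001*, 110101*, 111010*, 111011*, 111101*
[col 1] -00110, -01100, -10001, -11010, -11101, 0-1010, 00-010, 000-10, 1-1011, 10-100, 100-00, 1001-0, 11-101, 110-01, 11101-
Prime implicants: -00110, -01100, -10001, -11010, -11101, 0-1010, 00-010, 000-10, 001111, 010100, 010111, 1-1011, 10-100, 100-00, 1001-0, 11-101, 110-01, 11101-
PI chart (minterm → PIs covering it):
  2 | 00-010,000-10
  6 | -00110,000-10
  12 | -01100  (sole → essential)
  20 | 010100  (sole → essential)
  23 | 010111  (sole → essential)
  26 | -11010,0-1010
  29 | -11101  (sole → essential)
  32 | 100-00  (sole → essential)
  36 | 10-100,100-00,1001-0
  38 | -00110,1001-0
  43 | 1-1011  (sole → essential)
  44 | -01100,10-100
  49 | -10001,110-01
  53 | 11-101,110-01
  58 | -11010,11101-
  59 | 1-1011,11101-
  61 | -11101,11-101
Essential prime implicants: -01100, -11101, 010100, 010111, 1-1011, 100-00
Petrick residual → -00110, -11010, 00-010, 110-01
Minimum SOP uses 10 PIs: b'c'def' + b'cde'f' + bcd'ef' + bcde'f + a'b'd'ef' + a'bc'de'f' + a'bc'def + acd'ef + ab'c'e'f' + abc'e'f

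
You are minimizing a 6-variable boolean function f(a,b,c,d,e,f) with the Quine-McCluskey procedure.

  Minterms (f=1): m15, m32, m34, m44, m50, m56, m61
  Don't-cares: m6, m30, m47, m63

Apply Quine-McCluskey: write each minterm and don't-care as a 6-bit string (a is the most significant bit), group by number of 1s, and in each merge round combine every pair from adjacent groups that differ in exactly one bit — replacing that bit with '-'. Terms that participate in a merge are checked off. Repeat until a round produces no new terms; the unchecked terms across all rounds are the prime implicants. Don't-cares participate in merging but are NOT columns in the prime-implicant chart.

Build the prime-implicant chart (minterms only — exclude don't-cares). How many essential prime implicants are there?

6

[col 0] 000110, 001111*, 011110, 100000*, 100010*, 101100, 101111*, 110010*, 111000, 111101*, 111111*
[col 1] -01111, 1-0010, 1-1111, 1000-0, 1111-1
Prime implicants: -01111, 000110, 011110, 1-0010, 1-1111, 1000-0, 101100, 111000, 1111-1
PI chart (minterm → PIs covering it):
  15 | -01111  (sole → essential)
  32 | 1000-0  (sole → essential)
  34 | 1-0010,1000-0
  44 | 101100  (sole → essential)
  50 | 1-0010  (sole → essential)
  56 | 111000  (sole → essential)
  61 | 1111-1  (sole → essential)
Essential prime implicants: -01111, 1-0010, 1000-0, 101100, 111000, 1111-1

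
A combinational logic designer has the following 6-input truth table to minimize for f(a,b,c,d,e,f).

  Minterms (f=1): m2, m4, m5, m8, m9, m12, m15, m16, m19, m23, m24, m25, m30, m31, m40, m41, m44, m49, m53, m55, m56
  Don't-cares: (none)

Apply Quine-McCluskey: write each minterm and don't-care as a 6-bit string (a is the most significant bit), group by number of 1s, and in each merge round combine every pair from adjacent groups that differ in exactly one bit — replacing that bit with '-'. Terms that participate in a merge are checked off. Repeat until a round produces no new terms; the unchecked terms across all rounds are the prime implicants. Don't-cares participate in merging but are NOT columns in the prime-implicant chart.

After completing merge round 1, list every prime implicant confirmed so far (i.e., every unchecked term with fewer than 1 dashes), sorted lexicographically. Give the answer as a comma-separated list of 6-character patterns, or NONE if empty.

000010

[col 0] 000010, 000100*, 000101*, 001000*, 001001*, 001100*, 001111*, 010000*, 010011*, 010111*, 011000*, 011001*, 011110*, 011111*, 101000*, 101001*, 101100*, 110001*, 110101*, 110111*, 111000*
[col 1] -01000*, -01001*, -01100*, -10111, -11000*, 0-1000*, 0-1001*, 0-1111, 00-100, 00010-, 001-00*, 00100-*, 01-000, 01-111, 010-11, 01100-*, 01111-, 1-1000*, 101-00*, 10100-*, 110-01, 1101-1
[col 2] --1000, -01-00, -0100-, 0-100-
Prime implicants: --1000, -01-00, -0100-, -10111, 0-100-, 0-1111, 00-100, 000010, 00010-, 01-000, 01-111, 010-11, 01111-, 110-01, 1101-1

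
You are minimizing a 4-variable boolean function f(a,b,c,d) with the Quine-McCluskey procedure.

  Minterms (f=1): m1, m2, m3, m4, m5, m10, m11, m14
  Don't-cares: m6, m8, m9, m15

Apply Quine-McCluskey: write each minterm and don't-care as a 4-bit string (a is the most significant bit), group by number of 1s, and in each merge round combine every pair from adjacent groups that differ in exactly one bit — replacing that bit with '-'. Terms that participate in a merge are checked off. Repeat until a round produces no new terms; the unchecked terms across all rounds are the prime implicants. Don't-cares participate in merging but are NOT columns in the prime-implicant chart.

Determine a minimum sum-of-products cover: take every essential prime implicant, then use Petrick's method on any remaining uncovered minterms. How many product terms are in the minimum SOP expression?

3

Round 0: 0001✓ 0010✓ 0011✓ 0100✓ 0101✓ 0110✓ 1000✓ 1001✓ 1010✓ 1011✓ 1110✓ 1111✓
Round 1: -001✓ -010✓ -011✓ -110✓ 0-01 0-10✓ 00-1✓ 001-✓ 01-0 010- 1-10✓ 1-11✓ 10-0✓ 10-1✓ 100-✓ 101-✓ 111-✓
Round 2: --10 -0-1 -01- 1-1- 10--
PIs = {--10, -0-1, -01-, 0-01, 01-0, 010-, 1-1-, 10--}
Coverage chart:
  m1: -0-1,0-01
  m2: --10,-01-
  m3: -0-1,-01-
  m4: 01-0,010-
  m5: 0-01,010-
  m10: --10,-01-,1-1-,10--
  m11: -0-1,-01-,1-1-,10--
  m14: --10,1-1-
(no essential prime implicants)
Petrick residual → --10, -0-1, 010-
Min cover (3 terms): cd' + b'd + a'bc'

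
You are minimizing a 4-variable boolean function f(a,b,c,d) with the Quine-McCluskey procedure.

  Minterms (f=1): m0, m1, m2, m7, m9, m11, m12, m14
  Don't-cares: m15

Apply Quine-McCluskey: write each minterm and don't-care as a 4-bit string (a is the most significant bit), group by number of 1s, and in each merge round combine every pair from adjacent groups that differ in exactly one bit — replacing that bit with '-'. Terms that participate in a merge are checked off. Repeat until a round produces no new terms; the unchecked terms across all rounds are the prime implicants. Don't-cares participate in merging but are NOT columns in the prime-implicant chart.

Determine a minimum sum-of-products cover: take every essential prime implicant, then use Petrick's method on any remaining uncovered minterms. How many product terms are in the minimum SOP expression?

[col 0] 0000*, 0001*, 0010*, 0111*, 1001*, 1011*, 1100*, 1110*, 1111*
[col 1] -001, -111, 00-0, 000-, 1-11, 10-1, 11-0, 111-
Prime implicants: -001, -111, 00-0, 000-, 1-11, 10-1, 11-0, 111-
PI chart (minterm → PIs covering it):
  0 | 00-0,000-
  1 | -001,000-
  2 | 00-0  (sole → essential)
  7 | -111  (sole → essential)
  9 | -001,10-1
  11 | 1-11,10-1
  12 | 11-0  (sole → essential)
  14 | 11-0,111-
Essential prime implicants: -111, 00-0, 11-0
Petrick residual → -001, 1-11
Minimum SOP uses 5 PIs: b'c'd + bcd + a'b'd' + acd + abd'

5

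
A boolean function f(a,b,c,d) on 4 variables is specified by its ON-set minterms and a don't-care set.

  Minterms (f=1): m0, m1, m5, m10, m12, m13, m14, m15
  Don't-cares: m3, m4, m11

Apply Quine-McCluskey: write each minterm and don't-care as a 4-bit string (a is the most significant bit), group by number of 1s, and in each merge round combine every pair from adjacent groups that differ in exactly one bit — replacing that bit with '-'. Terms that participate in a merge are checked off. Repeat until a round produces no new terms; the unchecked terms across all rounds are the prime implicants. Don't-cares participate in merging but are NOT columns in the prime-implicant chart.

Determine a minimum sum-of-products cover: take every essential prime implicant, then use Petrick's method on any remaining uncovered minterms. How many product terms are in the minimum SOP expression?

3

Round 0: 0000✓ 0001✓ 0011✓ 0100✓ 0101✓ 1010✓ 1011✓ 1100✓ 1101✓ 1110✓ 1111✓
Round 1: -011 -100✓ -101✓ 0-00✓ 0-01✓ 00-1 000-✓ 010-✓ 1-10✓ 1-11✓ 101-✓ 11-0✓ 11-1✓ 110-✓ 111-✓
Round 2: -10- 0-0- 1-1- 11--
PIs = {-011, -10-, 0-0-, 00-1, 1-1-, 11--}
Coverage chart:
  m0: 0-0- ←essential
  m1: 0-0-,00-1
  m5: -10-,0-0-
  m10: 1-1- ←essential
  m12: -10-,11--
  m13: -10-,11--
  m14: 1-1-,11--
  m15: 1-1-,11--
Essential: 0-0-, 1-1-
Petrick residual → -10-
Min cover (3 terms): bc' + a'c' + ac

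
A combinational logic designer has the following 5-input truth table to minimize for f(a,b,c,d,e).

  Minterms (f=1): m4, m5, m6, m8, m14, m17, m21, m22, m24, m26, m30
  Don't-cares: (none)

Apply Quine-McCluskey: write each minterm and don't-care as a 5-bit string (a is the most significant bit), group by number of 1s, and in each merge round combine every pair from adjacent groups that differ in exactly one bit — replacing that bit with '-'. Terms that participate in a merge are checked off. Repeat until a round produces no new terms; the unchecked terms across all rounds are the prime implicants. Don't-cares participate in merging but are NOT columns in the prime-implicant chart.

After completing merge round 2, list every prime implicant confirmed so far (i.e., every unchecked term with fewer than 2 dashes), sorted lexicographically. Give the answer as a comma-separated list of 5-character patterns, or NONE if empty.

-0101, -1000, 001-0, 0010-, 10-01, 11-10, 110-0

[col 0] 00100*, 00101*, 00110*, 01000*, 01110*, 10001*, 10101*, 10110*, 11000*, 11010*, 11110*
[col 1] -0101, -0110*, -1000, -1110*, 0-110*, 001-0, 0010-, 1-110*, 10-01, 11-10, 110-0
[col 2] --110
Prime implicants: --110, -0101, -1000, 001-0, 0010-, 10-01, 11-10, 110-0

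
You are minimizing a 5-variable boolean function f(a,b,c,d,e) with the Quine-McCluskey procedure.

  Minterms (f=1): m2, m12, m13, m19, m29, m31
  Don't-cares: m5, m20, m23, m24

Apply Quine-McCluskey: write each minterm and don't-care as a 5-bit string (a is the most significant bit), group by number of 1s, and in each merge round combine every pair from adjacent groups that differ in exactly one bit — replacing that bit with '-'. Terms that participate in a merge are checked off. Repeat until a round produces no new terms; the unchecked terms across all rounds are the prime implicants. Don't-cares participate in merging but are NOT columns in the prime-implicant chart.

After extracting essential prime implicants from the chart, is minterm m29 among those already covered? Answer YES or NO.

NO

Round 0: 00010 00101✓ 01100✓ 01101✓ 10011✓ 10100 10111✓ 11000 11101✓ 11111✓
Round 1: -1101 0-101 0110- 1-111 10-11 111-1
PIs = {-1101, 0-101, 00010, 0110-, 1-111, 10-11, 10100, 11000, 111-1}
Coverage chart:
  m2: 00010 ←essential
  m12: 0110- ←essential
  m13: -1101,0-101,0110-
  m19: 10-11 ←essential
  m29: -1101,111-1
  m31: 1-111,111-1
Essential: 00010, 0110-, 10-11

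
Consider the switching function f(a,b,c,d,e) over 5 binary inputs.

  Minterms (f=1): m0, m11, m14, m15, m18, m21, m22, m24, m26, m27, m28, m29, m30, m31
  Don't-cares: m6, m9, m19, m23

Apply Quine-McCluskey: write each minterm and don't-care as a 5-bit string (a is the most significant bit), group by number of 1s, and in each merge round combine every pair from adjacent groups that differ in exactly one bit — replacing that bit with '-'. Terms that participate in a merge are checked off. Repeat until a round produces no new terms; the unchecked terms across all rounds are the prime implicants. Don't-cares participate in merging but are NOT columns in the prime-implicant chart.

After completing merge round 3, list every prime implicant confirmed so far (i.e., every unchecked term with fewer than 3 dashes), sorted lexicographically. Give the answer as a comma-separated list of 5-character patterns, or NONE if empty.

size-2^0 implicants → 00000  00110(✓)  01001(✓)  01011(✓)  01110(✓)  01111(✓)  10010(✓)  10011(✓)  10101(✓)  10110(✓)  10111(✓)  11000(✓)  11010(✓)  11011(✓)  11100(✓)  11101(✓)  11110(✓)  11111(✓)
size-2^1 implicants → -0110(✓)  -1011(✓)  -1110(✓)  -1111(✓)  0-110(✓)  01-11(✓)  010-1  0111-(✓)  1-010(✓)  1-011(✓)  1-101(✓)  1-110(✓)  1-111(✓)  10-10(✓)  10-11(✓)  1001-(✓)  101-1(✓)  1011-(✓)  11-00(✓)  11-10(✓)  11-11(✓)  110-0(✓)  1101-(✓)  111-0(✓)  111-1(✓)  1110-(✓)  1111-(✓)
size-2^2 implicants → --110  -1-11  -111-  1--10(✓)  1--11(✓)  1-01-(✓)  1-1-1  1-11-(✓)  10-1-(✓)  11--0  11-1-(✓)  111--
size-2^3 implicants → 1--1-
Unchecked terms (primes): --110, -1-11, -111-, 00000, 010-1, 1--1-, 1-1-1, 11--0, 111--

--110, -1-11, -111-, 00000, 010-1, 1-1-1, 11--0, 111--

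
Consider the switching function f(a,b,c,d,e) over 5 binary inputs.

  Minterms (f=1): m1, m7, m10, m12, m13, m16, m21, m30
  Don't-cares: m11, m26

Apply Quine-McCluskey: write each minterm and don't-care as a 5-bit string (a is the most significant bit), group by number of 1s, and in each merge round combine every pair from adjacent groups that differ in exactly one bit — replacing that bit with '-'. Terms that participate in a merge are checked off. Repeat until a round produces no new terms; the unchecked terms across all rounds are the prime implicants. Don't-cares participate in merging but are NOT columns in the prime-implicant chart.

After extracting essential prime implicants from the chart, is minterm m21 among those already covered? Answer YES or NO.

YES

size-2^0 implicants → 00001  00111  01010(✓)  01011(✓)  01100(✓)  01101(✓)  10000  10101  11010(✓)  11110(✓)
size-2^1 implicants → -1010  0101-  0110-  11-10
Unchecked terms (primes): -1010, 00001, 00111, 0101-, 0110-, 10000, 10101, 11-10
Minterm coverage:
  m1 ⊆ 00001 [E]
  m7 ⊆ 00111 [E]
  m10 ⊆ -1010,0101-
  m12 ⊆ 0110- [E]
  m13 ⊆ 0110- [E]
  m16 ⊆ 10000 [E]
  m21 ⊆ 10101 [E]
  m30 ⊆ 11-10 [E]
E = {00001, 00111, 0110-, 10000, 10101, 11-10}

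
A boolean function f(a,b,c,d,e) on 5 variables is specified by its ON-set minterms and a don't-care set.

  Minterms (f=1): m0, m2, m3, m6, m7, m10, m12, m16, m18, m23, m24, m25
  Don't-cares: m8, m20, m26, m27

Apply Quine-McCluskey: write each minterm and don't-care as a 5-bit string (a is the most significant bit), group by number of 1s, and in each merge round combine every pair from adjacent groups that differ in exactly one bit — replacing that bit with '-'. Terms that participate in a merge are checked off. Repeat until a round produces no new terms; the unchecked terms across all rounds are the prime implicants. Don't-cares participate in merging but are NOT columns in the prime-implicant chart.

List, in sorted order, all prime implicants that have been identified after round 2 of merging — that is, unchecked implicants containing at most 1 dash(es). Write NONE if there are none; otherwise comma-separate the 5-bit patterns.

[col 0] 00000*, 00010*, 00011*, 00110*, 00111*, 01000*, 01010*, 01100*, 10000*, 10010*, 10100*, 10111*, 11000*, 11001*, 11010*, 11011*
[col 1] -0000*, -0010*, -0111, -1000*, -1010*, 0-000*, 0-010*, 00-10*, 00-11*, 000-0*, 0001-*, 0011-*, 01-00, 010-0*, 1-000*, 1-010*, 10-00, 100-0*, 110-0*, 110-1*, 1100-*, 1101-*
[col 2] --000*, --010*, -00-0*, -10-0*, 0-0-0*, 00-1-, 1-0-0*, 110--
[col 3] --0-0
Prime implicants: --0-0, -0111, 00-1-, 01-00, 10-00, 110--

-0111, 01-00, 10-00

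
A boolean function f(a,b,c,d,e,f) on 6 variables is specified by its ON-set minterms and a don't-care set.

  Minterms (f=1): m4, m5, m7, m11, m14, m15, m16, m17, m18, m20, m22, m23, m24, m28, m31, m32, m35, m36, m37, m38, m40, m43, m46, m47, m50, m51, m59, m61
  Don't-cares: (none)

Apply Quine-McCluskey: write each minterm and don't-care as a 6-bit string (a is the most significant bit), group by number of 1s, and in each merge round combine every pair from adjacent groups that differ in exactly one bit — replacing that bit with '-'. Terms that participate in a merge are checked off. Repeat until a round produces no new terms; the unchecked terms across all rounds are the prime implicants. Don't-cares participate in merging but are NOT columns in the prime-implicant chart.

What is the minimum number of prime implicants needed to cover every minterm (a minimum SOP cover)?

Round 0: 000100✓ 000101✓ 000111✓ 001011✓ 001110✓ 001111✓ 010000✓ 010001✓ 010010✓ 010100✓ 010110✓ 010111✓ 011000✓ 011100✓ 011111✓ 100000✓ 100011✓ 100100✓ 100101✓ 100110✓ 101000✓ 101011✓ 101110✓ 101111✓ 110010✓ 110011✓ 111011✓ 111101
Round 1: -00100✓ -00101✓ -01011✓ -01110✓ -01111✓ -10010 0-0100 0-0111✓ 0-1111✓ 00-111✓ 0001-1 00010-✓ 001-11✓ 00111-✓ 01-000✓ 01-100✓ 01-111✓ 010-00✓ 010-10✓ 0100-0✓ 01000- 0101-0✓ 01011- 011-00✓ 1-0011✓ 1-1011✓ 10-000 10-011✓ 10-110 100-00 1001-0 10010-✓ 101-11✓ 10111-✓ 11-011✓ 11001-
Round 2: -0010- -01-11 -0111- 0--111 01--00 010--0 1--011
PIs = {-0010-, -01-11, -0111-, -10010, 0--111, 0-0100, 0001-1, 01--00, 010--0, 01000-, 01011-, 1--011, 10-000, 10-110, 100-00, 1001-0, 11001-, 111101}
Coverage chart:
  m4: -0010-,0-0100
  m5: -0010-,0001-1
  m7: 0--111,0001-1
  m11: -01-11 ←essential
  m14: -0111- ←essential
  m15: -01-11,-0111-,0--111
  m16: 01--00,010--0,01000-
  m17: 01000- ←essential
  m18: -10010,010--0
  m20: 0-0100,01--00,010--0
  m22: 010--0,01011-
  m23: 0--111,01011-
  m24: 01--00 ←essential
  m28: 01--00 ←essential
  m31: 0--111 ←essential
  m32: 10-000,100-00
  m35: 1--011 ←essential
  m36: -0010-,100-00,1001-0
  m37: -0010- ←essential
  m38: 10-110,1001-0
  m40: 10-000 ←essential
  m43: -01-11,1--011
  m46: -0111-,10-110
  m47: -01-11,-0111-
  m50: -10010,11001-
  m51: 1--011,11001-
  m59: 1--011 ←essential
  m61: 111101 ←essential
Essential: -0010-, -01-11, -0111-, 0--111, 01--00, 01000-, 1--011, 10-000, 111101
Petrick residual → -10010, 010--0, 10-110
Min cover (12 terms): b'c'de' + b'cef + b'cde + bc'd'ef' + a'def + a'be'f' + a'bc'f' + a'bc'd'e' + ad'ef + ab'd'e'f' + ab'def' + abcde'f

12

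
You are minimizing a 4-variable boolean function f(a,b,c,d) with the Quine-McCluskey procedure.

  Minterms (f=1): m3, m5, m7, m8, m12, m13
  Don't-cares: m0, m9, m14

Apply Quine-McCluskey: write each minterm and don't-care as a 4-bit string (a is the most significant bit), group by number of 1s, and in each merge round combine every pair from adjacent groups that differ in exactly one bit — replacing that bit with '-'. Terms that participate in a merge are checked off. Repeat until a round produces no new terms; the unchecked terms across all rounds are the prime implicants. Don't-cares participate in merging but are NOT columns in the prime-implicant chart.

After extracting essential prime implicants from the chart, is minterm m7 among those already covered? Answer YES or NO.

Round 0: 0000✓ 0011✓ 0101✓ 0111✓ 1000✓ 1001✓ 1100✓ 1101✓ 1110✓
Round 1: -000 -101 0-11 01-1 1-00✓ 1-01✓ 100-✓ 11-0 110-✓
Round 2: 1-0-
PIs = {-000, -101, 0-11, 01-1, 1-0-, 11-0}
Coverage chart:
  m3: 0-11 ←essential
  m5: -101,01-1
  m7: 0-11,01-1
  m8: -000,1-0-
  m12: 1-0-,11-0
  m13: -101,1-0-
Essential: 0-11

YES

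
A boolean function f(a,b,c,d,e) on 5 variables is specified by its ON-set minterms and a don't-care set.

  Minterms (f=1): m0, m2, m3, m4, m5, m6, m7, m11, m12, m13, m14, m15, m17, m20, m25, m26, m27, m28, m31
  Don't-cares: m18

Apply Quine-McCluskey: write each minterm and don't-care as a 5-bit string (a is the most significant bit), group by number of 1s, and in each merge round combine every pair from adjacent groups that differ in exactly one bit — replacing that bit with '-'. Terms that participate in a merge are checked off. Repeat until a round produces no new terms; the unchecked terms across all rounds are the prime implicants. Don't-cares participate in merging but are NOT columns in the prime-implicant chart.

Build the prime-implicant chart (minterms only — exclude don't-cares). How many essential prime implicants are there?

5

size-2^0 implicants → 00000(✓)  00010(✓)  00011(✓)  00100(✓)  00101(✓)  00110(✓)  00111(✓)  01011(✓)  01100(✓)  01101(✓)  01110(✓)  01111(✓)  10001(✓)  10010(✓)  10100(✓)  11001(✓)  11010(✓)  11011(✓)  11100(✓)  11111(✓)
size-2^1 implicants → -0010  -0100(✓)  -1011(✓)  -1100(✓)  -1111(✓)  0-011(✓)  0-100(✓)  0-101(✓)  0-110(✓)  0-111(✓)  00-00(✓)  00-10(✓)  00-11(✓)  000-0(✓)  0001-(✓)  001-0(✓)  001-1(✓)  0010-(✓)  0011-(✓)  01-11(✓)  011-0(✓)  011-1(✓)  0110-(✓)  0111-(✓)  1-001  1-010  1-100(✓)  11-11(✓)  110-1  1101-
size-2^2 implicants → --100  -1-11  0--11  0-1-0(✓)  0-1-1(✓)  0-10-(✓)  0-11-(✓)  00--0  00-1-  001--(✓)  011--(✓)
size-2^3 implicants → 0-1--
Unchecked terms (primes): --100, -0010, -1-11, 0--11, 0-1--, 00--0, 00-1-, 1-001, 1-010, 110-1, 1101-
Minterm coverage:
  m0 ⊆ 00--0 [E]
  m2 ⊆ -0010,00--0,00-1-
  m3 ⊆ 0--11,00-1-
  m4 ⊆ --100,0-1--,00--0
  m5 ⊆ 0-1-- [E]
  m6 ⊆ 0-1--,00--0,00-1-
  m7 ⊆ 0--11,0-1--,00-1-
  m11 ⊆ -1-11,0--11
  m12 ⊆ --100,0-1--
  m13 ⊆ 0-1-- [E]
  m14 ⊆ 0-1-- [E]
  m15 ⊆ -1-11,0--11,0-1--
  m17 ⊆ 1-001 [E]
  m20 ⊆ --100 [E]
  m25 ⊆ 1-001,110-1
  m26 ⊆ 1-010,1101-
  m27 ⊆ -1-11,110-1,1101-
  m28 ⊆ --100 [E]
  m31 ⊆ -1-11 [E]
E = {--100, -1-11, 0-1--, 00--0, 1-001}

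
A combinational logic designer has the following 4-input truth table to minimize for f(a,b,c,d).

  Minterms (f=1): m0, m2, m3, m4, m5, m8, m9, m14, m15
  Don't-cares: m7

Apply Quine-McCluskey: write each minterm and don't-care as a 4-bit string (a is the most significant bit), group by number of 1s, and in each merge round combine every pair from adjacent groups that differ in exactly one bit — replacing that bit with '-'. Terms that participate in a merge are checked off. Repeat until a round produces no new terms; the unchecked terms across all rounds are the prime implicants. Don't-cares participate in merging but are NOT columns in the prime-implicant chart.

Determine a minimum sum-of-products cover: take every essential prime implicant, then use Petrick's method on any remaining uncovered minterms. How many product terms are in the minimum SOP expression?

5

size-2^0 implicants → 0000(✓)  0010(✓)  0011(✓)  0100(✓)  0101(✓)  0111(✓)  1000(✓)  1001(✓)  1110(✓)  1111(✓)
size-2^1 implicants → -000  -111  0-00  0-11  00-0  001-  01-1  010-  100-  111-
Unchecked terms (primes): -000, -111, 0-00, 0-11, 00-0, 001-, 01-1, 010-, 100-, 111-
Minterm coverage:
  m0 ⊆ -000,0-00,00-0
  m2 ⊆ 00-0,001-
  m3 ⊆ 0-11,001-
  m4 ⊆ 0-00,010-
  m5 ⊆ 01-1,010-
  m8 ⊆ -000,100-
  m9 ⊆ 100- [E]
  m14 ⊆ 111- [E]
  m15 ⊆ -111,111-
E = {100-, 111-}
Petrick residual → -000, 001-, 010-
Cover = b'c'd' + a'b'c + a'bc' + ab'c' + abc  |cover|=5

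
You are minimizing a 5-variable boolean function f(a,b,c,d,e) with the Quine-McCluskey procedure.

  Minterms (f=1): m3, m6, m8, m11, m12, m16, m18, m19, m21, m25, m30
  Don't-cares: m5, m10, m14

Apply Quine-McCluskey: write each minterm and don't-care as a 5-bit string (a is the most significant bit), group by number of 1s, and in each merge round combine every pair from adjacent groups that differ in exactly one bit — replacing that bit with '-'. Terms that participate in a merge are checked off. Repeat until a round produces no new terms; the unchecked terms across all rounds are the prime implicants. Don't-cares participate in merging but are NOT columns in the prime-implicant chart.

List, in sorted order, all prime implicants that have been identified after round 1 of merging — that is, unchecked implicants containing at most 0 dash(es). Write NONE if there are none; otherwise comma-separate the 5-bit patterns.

11001

size-2^0 implicants → 00011(✓)  00101(✓)  00110(✓)  01000(✓)  01010(✓)  01011(✓)  01100(✓)  01110(✓)  10000(✓)  10010(✓)  10011(✓)  10101(✓)  11001  11110(✓)
size-2^1 implicants → -0011  -0101  -1110  0-011  0-110  01-00(✓)  01-10(✓)  010-0(✓)  0101-  011-0(✓)  100-0  1001-
size-2^2 implicants → 01--0
Unchecked terms (primes): -0011, -0101, -1110, 0-011, 0-110, 01--0, 0101-, 100-0, 1001-, 11001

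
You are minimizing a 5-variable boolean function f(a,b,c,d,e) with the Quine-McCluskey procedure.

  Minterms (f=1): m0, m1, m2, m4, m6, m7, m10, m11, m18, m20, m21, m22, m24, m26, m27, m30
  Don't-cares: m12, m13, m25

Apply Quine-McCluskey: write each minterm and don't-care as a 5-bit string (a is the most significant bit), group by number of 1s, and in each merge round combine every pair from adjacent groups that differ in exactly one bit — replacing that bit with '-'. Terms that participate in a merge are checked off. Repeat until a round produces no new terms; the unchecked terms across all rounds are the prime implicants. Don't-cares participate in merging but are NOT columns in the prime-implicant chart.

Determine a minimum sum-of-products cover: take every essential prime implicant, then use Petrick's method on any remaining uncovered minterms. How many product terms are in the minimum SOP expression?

7

size-2^0 implicants → 00000(✓)  00001(✓)  00010(✓)  00100(✓)  00110(✓)  00111(✓)  01010(✓)  01011(✓)  01100(✓)  01101(✓)  10010(✓)  10100(✓)  10101(✓)  10110(✓)  11000(✓)  11001(✓)  11010(✓)  11011(✓)  11110(✓)
size-2^1 implicants → -0010(✓)  -0100(✓)  -0110(✓)  -1010(✓)  -1011(✓)  0-010(✓)  0-100  00-00(✓)  00-10(✓)  000-0(✓)  0000-  001-0(✓)  0011-  0101-(✓)  0110-  1-010(✓)  1-110(✓)  10-10(✓)  101-0(✓)  1010-  11-10(✓)  110-0(✓)  110-1(✓)  1100-(✓)  1101-(✓)
size-2^2 implicants → --010  -0-10  -01-0  -101-  00--0  1--10  110--
Unchecked terms (primes): --010, -0-10, -01-0, -101-, 0-100, 00--0, 0000-, 0011-, 0110-, 1--10, 1010-, 110--
Minterm coverage:
  m0 ⊆ 00--0,0000-
  m1 ⊆ 0000- [E]
  m2 ⊆ --010,-0-10,00--0
  m4 ⊆ -01-0,0-100,00--0
  m6 ⊆ -0-10,-01-0,00--0,0011-
  m7 ⊆ 0011- [E]
  m10 ⊆ --010,-101-
  m11 ⊆ -101- [E]
  m18 ⊆ --010,-0-10,1--10
  m20 ⊆ -01-0,1010-
  m21 ⊆ 1010- [E]
  m22 ⊆ -0-10,-01-0,1--10
  m24 ⊆ 110-- [E]
  m26 ⊆ --010,-101-,1--10,110--
  m27 ⊆ -101-,110--
  m30 ⊆ 1--10 [E]
E = {-101-, 0000-, 0011-, 1--10, 1010-, 110--}
Petrick residual → 00--0
Cover = bc'd + a'b'e' + a'b'c'd' + a'b'cd + ade' + ab'cd' + abc'  |cover|=7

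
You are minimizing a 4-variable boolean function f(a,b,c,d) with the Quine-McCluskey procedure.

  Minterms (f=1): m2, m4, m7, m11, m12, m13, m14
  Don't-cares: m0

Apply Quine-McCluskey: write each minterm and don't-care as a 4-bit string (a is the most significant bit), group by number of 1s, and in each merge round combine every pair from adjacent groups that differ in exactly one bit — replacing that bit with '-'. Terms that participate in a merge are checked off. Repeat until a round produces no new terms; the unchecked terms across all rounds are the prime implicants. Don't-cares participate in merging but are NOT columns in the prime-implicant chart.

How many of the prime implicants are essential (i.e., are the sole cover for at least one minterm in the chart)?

5

[col 0] 0000*, 0010*, 0100*, 0111, 1011, 1100*, 1101*, 1110*
[col 1] -100, 0-00, 00-0, 11-0, 110-
Prime implicants: -100, 0-00, 00-0, 0111, 1011, 11-0, 110-
PI chart (minterm → PIs covering it):
  2 | 00-0  (sole → essential)
  4 | -100,0-00
  7 | 0111  (sole → essential)
  11 | 1011  (sole → essential)
  12 | -100,11-0,110-
  13 | 110-  (sole → essential)
  14 | 11-0  (sole → essential)
Essential prime implicants: 00-0, 0111, 1011, 11-0, 110-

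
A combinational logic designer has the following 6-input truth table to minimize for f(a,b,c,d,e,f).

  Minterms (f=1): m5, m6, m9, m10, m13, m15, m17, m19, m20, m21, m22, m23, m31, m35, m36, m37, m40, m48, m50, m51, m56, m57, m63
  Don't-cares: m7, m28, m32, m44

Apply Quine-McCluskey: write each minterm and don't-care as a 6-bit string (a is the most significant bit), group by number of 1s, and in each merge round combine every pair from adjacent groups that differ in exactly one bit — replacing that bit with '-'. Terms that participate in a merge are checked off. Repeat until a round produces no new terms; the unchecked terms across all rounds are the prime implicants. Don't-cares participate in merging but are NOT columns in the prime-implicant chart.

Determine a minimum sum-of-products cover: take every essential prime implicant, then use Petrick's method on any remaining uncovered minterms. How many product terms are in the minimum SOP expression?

Round 0: 000101✓ 000110✓ 000111✓ 001001✓ 001010 001101✓ 001111✓ 010001✓ 010011✓ 010100✓ 010101✓ 010110✓ 010111✓ 011100✓ 011111✓ 100000✓ 100011✓ 100100✓ 100101✓ 101000✓ 101100✓ 110000✓ 110010✓ 110011✓ 111000✓ 111001✓ 111111✓
Round 1: -00101 -10011 -11111 0-0101✓ 0-0110✓ 0-0111✓ 0-1111✓ 00-101✓ 00-111✓ 0001-1✓ 00011-✓ 001-01 0011-1✓ 01-100 01-111✓ 010-01✓ 010-11✓ 0100-1✓ 0101-0✓ 0101-1✓ 01010-✓ 01011-✓ 1-0000✓ 1-0011 1-1000✓ 10-000✓ 10-100✓ 100-00✓ 10010- 101-00✓ 11-000✓ 1100-0 11001- 11100-
Round 2: 0--111 0-01-1 0-011- 00-1-1 010--1 0101-- 1--000 10--00
PIs = {-00101, -10011, -11111, 0--111, 0-01-1, 0-011-, 00-1-1, 001-01, 001010, 01-100, 010--1, 0101--, 1--000, 1-0011, 10--00, 10010-, 1100-0, 11001-, 11100-}
Coverage chart:
  m5: -00101,0-01-1,00-1-1
  m6: 0-011- ←essential
  m9: 001-01 ←essential
  m10: 001010 ←essential
  m13: 00-1-1,001-01
  m15: 0--111,00-1-1
  m17: 010--1 ←essential
  m19: -10011,010--1
  m20: 01-100,0101--
  m21: 0-01-1,010--1,0101--
  m22: 0-011-,0101--
  m23: 0--111,0-01-1,0-011-,010--1,0101--
  m31: -11111,0--111
  m35: 1-0011 ←essential
  m36: 10--00,10010-
  m37: -00101,10010-
  m40: 1--000,10--00
  m48: 1--000,1100-0
  m50: 1100-0,11001-
  m51: -10011,1-0011,11001-
  m56: 1--000,11100-
  m57: 11100- ←essential
  m63: -11111 ←essential
Essential: -11111, 0-011-, 001-01, 001010, 010--1, 1-0011, 11100-
Petrick residual → -00101, 0--111, 01-100, 10--00, 1100-0
Min cover (12 terms): b'c'de'f + bcdef + a'def + a'c'de + a'b'ce'f + a'b'cd'ef' + a'bde'f' + a'bc'f + ac'd'ef + ab'e'f' + abc'd'f' + abcd'e'

12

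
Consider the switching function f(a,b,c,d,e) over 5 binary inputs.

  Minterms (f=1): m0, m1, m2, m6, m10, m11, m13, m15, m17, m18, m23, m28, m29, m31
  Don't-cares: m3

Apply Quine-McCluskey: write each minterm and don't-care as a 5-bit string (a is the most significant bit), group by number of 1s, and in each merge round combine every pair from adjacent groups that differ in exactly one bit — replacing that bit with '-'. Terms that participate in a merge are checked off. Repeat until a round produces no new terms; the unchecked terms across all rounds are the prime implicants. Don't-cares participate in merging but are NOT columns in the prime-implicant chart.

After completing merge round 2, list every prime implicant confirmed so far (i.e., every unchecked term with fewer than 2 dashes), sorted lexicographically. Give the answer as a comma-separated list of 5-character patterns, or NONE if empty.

Round 0: 00000✓ 00001✓ 00010✓ 00011✓ 00110✓ 01010✓ 01011✓ 01101✓ 01111✓ 10001✓ 10010✓ 10111✓ 11100✓ 11101✓ 11111✓
Round 1: -0001 -0010 -1101✓ -1111✓ 0-010✓ 0-011✓ 00-10 000-0✓ 000-1✓ 0000-✓ 0001-✓ 01-11 0101-✓ 011-1✓ 1-111 111-1✓ 1110-
Round 2: -11-1 0-01- 000--
PIs = {-0001, -0010, -11-1, 0-01-, 00-10, 000--, 01-11, 1-111, 1110-}

-0001, -0010, 00-10, 01-11, 1-111, 1110-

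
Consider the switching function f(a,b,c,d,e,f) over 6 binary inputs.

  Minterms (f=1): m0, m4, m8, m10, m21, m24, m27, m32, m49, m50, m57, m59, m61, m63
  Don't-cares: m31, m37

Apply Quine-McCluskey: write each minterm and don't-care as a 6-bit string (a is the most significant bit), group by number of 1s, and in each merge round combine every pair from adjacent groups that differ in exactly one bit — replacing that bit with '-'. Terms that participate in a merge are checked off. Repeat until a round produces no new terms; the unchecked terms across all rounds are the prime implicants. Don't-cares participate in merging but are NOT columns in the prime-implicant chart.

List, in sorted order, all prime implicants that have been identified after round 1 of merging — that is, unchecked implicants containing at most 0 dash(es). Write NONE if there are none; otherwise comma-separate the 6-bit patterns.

010101, 100101, 110010

Round 0: 000000✓ 000100✓ 001000✓ 001010✓ 010101 011000✓ 011011✓ 011111✓ 100000✓ 100101 110001✓ 110010 111001✓ 111011✓ 111101✓ 111111✓
Round 1: -00000 -11011✓ -11111✓ 0-1000 00-000 000-00 0010-0 011-11✓ 11-001 111-01✓ 111-11✓ 1110-1✓ 1111-1✓
Round 2: -11-11 111--1
PIs = {-00000, -11-11, 0-1000, 00-000, 000-00, 0010-0, 010101, 100101, 11-001, 110010, 111--1}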